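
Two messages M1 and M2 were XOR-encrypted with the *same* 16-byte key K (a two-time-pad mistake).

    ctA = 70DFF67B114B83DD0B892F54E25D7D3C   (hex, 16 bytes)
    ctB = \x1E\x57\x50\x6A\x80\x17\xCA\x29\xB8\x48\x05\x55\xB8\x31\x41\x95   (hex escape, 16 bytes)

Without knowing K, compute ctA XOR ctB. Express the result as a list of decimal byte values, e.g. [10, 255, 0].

ctA ⊕ ctB = (M1 ⊕ K) ⊕ (M2 ⊕ K) = M1 ⊕ M2 — the shared key cancels under XOR.
70 XOR 1e = 6e
df XOR 57 = 88
f6 XOR 50 = a6
7b XOR 6a = 11
11 XOR 80 = 91
4b XOR 17 = 5c
83 XOR ca = 49
dd XOR 29 = f4
0b XOR b8 = b3
89 XOR 48 = c1
2f XOR 05 = 2a
54 XOR 55 = 01
e2 XOR b8 = 5a
5d XOR 31 = 6c
7d XOR 41 = 3c
3c XOR 95 = a9

[110, 136, 166, 17, 145, 92, 73, 244, 179, 193, 42, 1, 90, 108, 60, 169]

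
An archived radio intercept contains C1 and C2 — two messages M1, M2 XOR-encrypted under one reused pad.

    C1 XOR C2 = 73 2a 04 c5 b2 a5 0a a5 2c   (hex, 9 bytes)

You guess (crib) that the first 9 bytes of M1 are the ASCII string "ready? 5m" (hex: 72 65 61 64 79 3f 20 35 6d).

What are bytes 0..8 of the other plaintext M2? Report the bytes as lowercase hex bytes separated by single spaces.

01 4f 65 a1 cb 9a 2a 90 41

Since C1 ⊕ C2 = M1 ⊕ M2, XORing with the guessed M1 bytes yields the corresponding M2 bytes: M2 = (C1 ⊕ C2) ⊕ M1.
byte 0: 73 ^ 72 = 01
byte 1: 2a ^ 65 = 4f
byte 2: 04 ^ 61 = 65
byte 3: c5 ^ 64 = a1
byte 4: b2 ^ 79 = cb
byte 5: a5 ^ 3f = 9a
byte 6: 0a ^ 20 = 2a
byte 7: a5 ^ 35 = 90
byte 8: 2c ^ 6d = 41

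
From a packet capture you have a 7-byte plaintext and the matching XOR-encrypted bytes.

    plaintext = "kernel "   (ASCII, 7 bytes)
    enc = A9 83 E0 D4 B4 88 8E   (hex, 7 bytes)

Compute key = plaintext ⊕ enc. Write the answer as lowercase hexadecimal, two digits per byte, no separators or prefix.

c2e692bad1e4ae

Since enc = plaintext ⊕ key, XORing both sides with plaintext gives key = plaintext ⊕ enc.
6b xor a9 = c2
65 xor 83 = e6
72 xor e0 = 92
6e xor d4 = ba
65 xor b4 = d1
6c xor 88 = e4
20 xor 8e = ae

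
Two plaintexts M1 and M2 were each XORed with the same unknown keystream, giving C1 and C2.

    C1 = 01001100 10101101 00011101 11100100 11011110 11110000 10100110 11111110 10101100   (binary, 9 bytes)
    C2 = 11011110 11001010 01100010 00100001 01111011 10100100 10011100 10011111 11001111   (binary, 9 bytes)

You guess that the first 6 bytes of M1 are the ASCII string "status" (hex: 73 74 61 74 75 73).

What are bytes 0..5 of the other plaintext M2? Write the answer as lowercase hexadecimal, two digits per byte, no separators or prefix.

First, C1 ⊕ C2 = (M1 ⊕ K) ⊕ (M2 ⊕ K) = M1 ⊕ M2, so the key drops out. Then M2 = (M1 ⊕ M2) ⊕ M1 over the first 6 bytes.
byte 0: (4c ^ de) ^ 73 = 92 ^ 73 = e1
byte 1: (ad ^ ca) ^ 74 = 67 ^ 74 = 13
byte 2: (1d ^ 62) ^ 61 = 7f ^ 61 = 1e
byte 3: (e4 ^ 21) ^ 74 = c5 ^ 74 = b1
byte 4: (de ^ 7b) ^ 75 = a5 ^ 75 = d0
byte 5: (f0 ^ a4) ^ 73 = 54 ^ 73 = 27

e1131eb1d027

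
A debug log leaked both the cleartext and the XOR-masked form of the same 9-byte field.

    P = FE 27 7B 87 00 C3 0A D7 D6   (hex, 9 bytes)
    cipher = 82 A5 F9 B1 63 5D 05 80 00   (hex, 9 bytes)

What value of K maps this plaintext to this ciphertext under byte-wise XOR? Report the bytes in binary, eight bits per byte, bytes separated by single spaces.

01111100 10000010 10000010 00110110 01100011 10011110 00001111 01010111 11010110

Since cipher = P ⊕ K, XORing both sides with P gives K = P ⊕ cipher.
254 ⊕ 130 = 124
 39 ⊕ 165 = 130
123 ⊕ 249 = 130
135 ⊕ 177 =  54
  0 ⊕  99 =  99
195 ⊕  93 = 158
 10 ⊕   5 =  15
215 ⊕ 128 =  87
214 ⊕   0 = 214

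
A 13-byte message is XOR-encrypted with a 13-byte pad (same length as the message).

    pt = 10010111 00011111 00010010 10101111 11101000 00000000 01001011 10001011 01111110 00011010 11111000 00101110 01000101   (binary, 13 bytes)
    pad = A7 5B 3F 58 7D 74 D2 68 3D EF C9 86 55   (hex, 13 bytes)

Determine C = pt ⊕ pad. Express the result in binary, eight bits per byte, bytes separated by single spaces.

00110000 01000100 00101101 11110111 10010101 01110100 10011001 11100011 01000011 11110101 00110001 10101000 00010000

byte 0: 97 ^ a7 = 30
byte 1: 1f ^ 5b = 44
byte 2: 12 ^ 3f = 2d
byte 3: af ^ 58 = f7
byte 4: e8 ^ 7d = 95
byte 5: 00 ^ 74 = 74
byte 6: 4b ^ d2 = 99
byte 7: 8b ^ 68 = e3
byte 8: 7e ^ 3d = 43
byte 9: 1a ^ ef = f5
byte 10: f8 ^ c9 = 31
byte 11: 2e ^ 86 = a8
byte 12: 45 ^ 55 = 10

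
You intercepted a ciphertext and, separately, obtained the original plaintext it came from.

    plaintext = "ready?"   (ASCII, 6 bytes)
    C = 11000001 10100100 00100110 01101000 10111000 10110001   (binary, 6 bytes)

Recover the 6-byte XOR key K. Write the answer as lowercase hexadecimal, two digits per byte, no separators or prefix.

Since C = plaintext ⊕ K, XORing both sides with plaintext gives K = plaintext ⊕ C.
byte 0: 114 ^ 193 = 179
byte 1: 101 ^ 164 = 193
byte 2:  97 ^  38 =  71
byte 3: 100 ^ 104 =  12
byte 4: 121 ^ 184 = 193
byte 5:  63 ^ 177 = 142

b3c1470cc18e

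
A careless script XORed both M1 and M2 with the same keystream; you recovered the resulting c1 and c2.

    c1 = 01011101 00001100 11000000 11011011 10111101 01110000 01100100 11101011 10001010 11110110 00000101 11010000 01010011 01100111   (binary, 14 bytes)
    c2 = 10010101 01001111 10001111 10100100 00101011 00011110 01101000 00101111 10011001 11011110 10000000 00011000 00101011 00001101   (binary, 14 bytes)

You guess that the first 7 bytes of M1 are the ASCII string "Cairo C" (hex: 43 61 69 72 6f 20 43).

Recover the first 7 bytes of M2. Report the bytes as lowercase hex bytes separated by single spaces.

First, c1 ⊕ c2 = (M1 ⊕ K) ⊕ (M2 ⊕ K) = M1 ⊕ M2, so the key drops out. Then M2 = (M1 ⊕ M2) ⊕ M1 over the first 7 bytes.
byte 0: (5d XOR 95) XOR 43 = c8 XOR 43 = 8b
byte 1: (0c XOR 4f) XOR 61 = 43 XOR 61 = 22
byte 2: (c0 XOR 8f) XOR 69 = 4f XOR 69 = 26
byte 3: (db XOR a4) XOR 72 = 7f XOR 72 = 0d
byte 4: (bd XOR 2b) XOR 6f = 96 XOR 6f = f9
byte 5: (70 XOR 1e) XOR 20 = 6e XOR 20 = 4e
byte 6: (64 XOR 68) XOR 43 = 0c XOR 43 = 4f

8b 22 26 0d f9 4e 4f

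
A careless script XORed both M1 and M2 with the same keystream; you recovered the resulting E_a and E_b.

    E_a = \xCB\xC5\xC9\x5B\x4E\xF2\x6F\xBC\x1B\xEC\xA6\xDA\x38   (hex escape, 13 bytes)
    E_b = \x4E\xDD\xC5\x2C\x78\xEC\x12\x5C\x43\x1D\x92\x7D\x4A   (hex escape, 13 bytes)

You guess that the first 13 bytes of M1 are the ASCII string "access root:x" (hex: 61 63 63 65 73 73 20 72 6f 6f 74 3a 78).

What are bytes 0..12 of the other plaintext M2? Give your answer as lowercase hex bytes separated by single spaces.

e4 7b 6f 12 45 6d 5d 92 37 9e 40 9d 0a

First, E_a ⊕ E_b = (M1 ⊕ K) ⊕ (M2 ⊕ K) = M1 ⊕ M2, so the key drops out. Then M2 = (M1 ⊕ M2) ⊕ M1 over the first 13 bytes.
byte 0: (cb ^ 4e) ^ 61 = 85 ^ 61 = e4
byte 1: (c5 ^ dd) ^ 63 = 18 ^ 63 = 7b
byte 2: (c9 ^ c5) ^ 63 = 0c ^ 63 = 6f
byte 3: (5b ^ 2c) ^ 65 = 77 ^ 65 = 12
byte 4: (4e ^ 78) ^ 73 = 36 ^ 73 = 45
byte 5: (f2 ^ ec) ^ 73 = 1e ^ 73 = 6d
byte 6: (6f ^ 12) ^ 20 = 7d ^ 20 = 5d
byte 7: (bc ^ 5c) ^ 72 = e0 ^ 72 = 92
byte 8: (1b ^ 43) ^ 6f = 58 ^ 6f = 37
byte 9: (ec ^ 1d) ^ 6f = f1 ^ 6f = 9e
byte 10: (a6 ^ 92) ^ 74 = 34 ^ 74 = 40
byte 11: (da ^ 7d) ^ 3a = a7 ^ 3a = 9d
byte 12: (38 ^ 4a) ^ 78 = 72 ^ 78 = 0a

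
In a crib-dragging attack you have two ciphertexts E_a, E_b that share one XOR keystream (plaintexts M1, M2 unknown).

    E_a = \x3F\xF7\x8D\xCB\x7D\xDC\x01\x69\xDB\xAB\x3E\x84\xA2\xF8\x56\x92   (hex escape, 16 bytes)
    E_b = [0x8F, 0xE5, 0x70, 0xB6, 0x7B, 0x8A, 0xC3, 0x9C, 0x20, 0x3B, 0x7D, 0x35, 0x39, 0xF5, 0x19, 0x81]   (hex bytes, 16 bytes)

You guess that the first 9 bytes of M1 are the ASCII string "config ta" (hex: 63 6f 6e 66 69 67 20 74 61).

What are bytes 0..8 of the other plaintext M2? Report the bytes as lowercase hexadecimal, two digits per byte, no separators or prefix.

d37d931b6f31e2819a

First, E_a ⊕ E_b = (M1 ⊕ K) ⊕ (M2 ⊕ K) = M1 ⊕ M2, so the key drops out. Then M2 = (M1 ⊕ M2) ⊕ M1 over the first 9 bytes.
byte 0: (3f ⊕ 8f) ⊕ 63 = b0 ⊕ 63 = d3
byte 1: (f7 ⊕ e5) ⊕ 6f = 12 ⊕ 6f = 7d
byte 2: (8d ⊕ 70) ⊕ 6e = fd ⊕ 6e = 93
byte 3: (cb ⊕ b6) ⊕ 66 = 7d ⊕ 66 = 1b
byte 4: (7d ⊕ 7b) ⊕ 69 = 06 ⊕ 69 = 6f
byte 5: (dc ⊕ 8a) ⊕ 67 = 56 ⊕ 67 = 31
byte 6: (01 ⊕ c3) ⊕ 20 = c2 ⊕ 20 = e2
byte 7: (69 ⊕ 9c) ⊕ 74 = f5 ⊕ 74 = 81
byte 8: (db ⊕ 20) ⊕ 61 = fb ⊕ 61 = 9a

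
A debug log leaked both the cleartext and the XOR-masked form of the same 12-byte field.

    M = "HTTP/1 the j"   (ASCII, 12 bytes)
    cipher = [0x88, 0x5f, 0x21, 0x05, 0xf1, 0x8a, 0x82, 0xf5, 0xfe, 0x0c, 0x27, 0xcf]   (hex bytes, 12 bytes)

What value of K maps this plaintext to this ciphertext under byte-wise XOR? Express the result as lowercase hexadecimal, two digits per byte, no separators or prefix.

Since cipher = M ⊕ K, XORing both sides with M gives K = M ⊕ cipher.
01001000 xor 10001000 = 11000000
01010100 xor 01011111 = 00001011
01010100 xor 00100001 = 01110101
01010000 xor 00000101 = 01010101
00101111 xor 11110001 = 11011110
00110001 xor 10001010 = 10111011
00100000 xor 10000010 = 10100010
01110100 xor 11110101 = 10000001
01101000 xor 11111110 = 10010110
01100101 xor 00001100 = 01101001
00100000 xor 00100111 = 00000111
01101010 xor 11001111 = 10100101

c00b7555debba281966907a5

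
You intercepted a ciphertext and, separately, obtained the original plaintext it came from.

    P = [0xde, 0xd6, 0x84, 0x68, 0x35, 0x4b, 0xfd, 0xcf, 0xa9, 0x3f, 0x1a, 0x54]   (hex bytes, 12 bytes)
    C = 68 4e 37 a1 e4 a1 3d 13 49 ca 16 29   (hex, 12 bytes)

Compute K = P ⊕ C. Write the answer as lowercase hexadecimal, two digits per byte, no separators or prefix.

Since C = P ⊕ K, XORing both sides with P gives K = P ⊕ C.
byte 0: 222 ^ 104 = 182
byte 1: 214 ^  78 = 152
byte 2: 132 ^  55 = 179
byte 3: 104 ^ 161 = 201
byte 4:  53 ^ 228 = 209
byte 5:  75 ^ 161 = 234
byte 6: 253 ^  61 = 192
byte 7: 207 ^  19 = 220
byte 8: 169 ^  73 = 224
byte 9:  63 ^ 202 = 245
byte 10:  26 ^  22 =  12
byte 11:  84 ^  41 = 125

b698b3c9d1eac0dce0f50c7d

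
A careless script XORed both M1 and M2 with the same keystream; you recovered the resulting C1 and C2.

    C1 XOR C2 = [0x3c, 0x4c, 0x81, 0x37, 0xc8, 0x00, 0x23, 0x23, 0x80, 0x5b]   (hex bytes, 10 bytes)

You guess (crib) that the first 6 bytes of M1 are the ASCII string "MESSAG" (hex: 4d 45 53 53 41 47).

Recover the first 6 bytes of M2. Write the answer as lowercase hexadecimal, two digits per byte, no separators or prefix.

Since C1 ⊕ C2 = M1 ⊕ M2, XORing with the guessed M1 bytes yields the corresponding M2 bytes: M2 = (C1 ⊕ C2) ⊕ M1.
3c ^ 4d = 71
4c ^ 45 = 09
81 ^ 53 = d2
37 ^ 53 = 64
c8 ^ 41 = 89
00 ^ 47 = 47

7109d2648947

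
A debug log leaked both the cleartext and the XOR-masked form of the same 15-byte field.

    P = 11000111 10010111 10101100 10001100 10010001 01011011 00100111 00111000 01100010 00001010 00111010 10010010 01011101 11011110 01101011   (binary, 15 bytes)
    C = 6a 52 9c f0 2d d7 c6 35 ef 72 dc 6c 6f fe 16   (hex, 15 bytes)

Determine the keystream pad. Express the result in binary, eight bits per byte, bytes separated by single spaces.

Since C = P ⊕ pad, XORing both sides with P gives pad = P ⊕ C.
11000111 xor 01101010 = 10101101
10010111 xor 01010010 = 11000101
10101100 xor 10011100 = 00110000
10001100 xor 11110000 = 01111100
10010001 xor 00101101 = 10111100
01011011 xor 11010111 = 10001100
00100111 xor 11000110 = 11100001
00111000 xor 00110101 = 00001101
01100010 xor 11101111 = 10001101
00001010 xor 01110010 = 01111000
00111010 xor 11011100 = 11100110
10010010 xor 01101100 = 11111110
01011101 xor 01101111 = 00110010
11011110 xor 11111110 = 00100000
01101011 xor 00010110 = 01111101

10101101 11000101 00110000 01111100 10111100 10001100 11100001 00001101 10001101 01111000 11100110 11111110 00110010 00100000 01111101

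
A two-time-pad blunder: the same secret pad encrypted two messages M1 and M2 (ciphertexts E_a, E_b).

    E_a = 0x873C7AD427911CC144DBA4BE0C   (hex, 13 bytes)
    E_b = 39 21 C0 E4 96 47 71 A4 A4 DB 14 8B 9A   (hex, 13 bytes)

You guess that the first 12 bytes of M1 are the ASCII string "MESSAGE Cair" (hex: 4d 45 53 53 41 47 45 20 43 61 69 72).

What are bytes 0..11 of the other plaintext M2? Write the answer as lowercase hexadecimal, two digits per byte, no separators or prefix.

First, E_a ⊕ E_b = (M1 ⊕ K) ⊕ (M2 ⊕ K) = M1 ⊕ M2, so the key drops out. Then M2 = (M1 ⊕ M2) ⊕ M1 over the first 12 bytes.
byte 0: (87 ⊕ 39) ⊕ 4d = be ⊕ 4d = f3
byte 1: (3c ⊕ 21) ⊕ 45 = 1d ⊕ 45 = 58
byte 2: (7a ⊕ c0) ⊕ 53 = ba ⊕ 53 = e9
byte 3: (d4 ⊕ e4) ⊕ 53 = 30 ⊕ 53 = 63
byte 4: (27 ⊕ 96) ⊕ 41 = b1 ⊕ 41 = f0
byte 5: (91 ⊕ 47) ⊕ 47 = d6 ⊕ 47 = 91
byte 6: (1c ⊕ 71) ⊕ 45 = 6d ⊕ 45 = 28
byte 7: (c1 ⊕ a4) ⊕ 20 = 65 ⊕ 20 = 45
byte 8: (44 ⊕ a4) ⊕ 43 = e0 ⊕ 43 = a3
byte 9: (db ⊕ db) ⊕ 61 = 00 ⊕ 61 = 61
byte 10: (a4 ⊕ 14) ⊕ 69 = b0 ⊕ 69 = d9
byte 11: (be ⊕ 8b) ⊕ 72 = 35 ⊕ 72 = 47

f358e963f0912845a361d947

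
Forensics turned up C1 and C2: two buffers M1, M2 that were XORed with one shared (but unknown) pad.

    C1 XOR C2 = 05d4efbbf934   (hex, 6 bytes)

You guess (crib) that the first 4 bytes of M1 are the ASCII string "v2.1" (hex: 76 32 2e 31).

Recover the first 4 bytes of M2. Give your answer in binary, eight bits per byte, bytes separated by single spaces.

Since C1 ⊕ C2 = M1 ⊕ M2, XORing with the guessed M1 bytes yields the corresponding M2 bytes: M2 = (C1 ⊕ C2) ⊕ M1.
05 ⊕ 76 = 73
d4 ⊕ 32 = e6
ef ⊕ 2e = c1
bb ⊕ 31 = 8a

01110011 11100110 11000001 10001010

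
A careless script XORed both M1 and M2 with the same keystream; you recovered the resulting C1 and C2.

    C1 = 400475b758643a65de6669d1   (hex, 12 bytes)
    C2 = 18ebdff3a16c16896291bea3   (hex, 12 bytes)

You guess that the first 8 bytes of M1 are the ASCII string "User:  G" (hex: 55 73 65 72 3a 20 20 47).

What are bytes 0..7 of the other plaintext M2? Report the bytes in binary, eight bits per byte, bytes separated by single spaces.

First, C1 ⊕ C2 = (M1 ⊕ K) ⊕ (M2 ⊕ K) = M1 ⊕ M2, so the key drops out. Then M2 = (M1 ⊕ M2) ⊕ M1 over the first 8 bytes.
byte 0: (40 xor 18) xor 55 = 58 xor 55 = 0d
byte 1: (04 xor eb) xor 73 = ef xor 73 = 9c
byte 2: (75 xor df) xor 65 = aa xor 65 = cf
byte 3: (b7 xor f3) xor 72 = 44 xor 72 = 36
byte 4: (58 xor a1) xor 3a = f9 xor 3a = c3
byte 5: (64 xor 6c) xor 20 = 08 xor 20 = 28
byte 6: (3a xor 16) xor 20 = 2c xor 20 = 0c
byte 7: (65 xor 89) xor 47 = ec xor 47 = ab

00001101 10011100 11001111 00110110 11000011 00101000 00001100 10101011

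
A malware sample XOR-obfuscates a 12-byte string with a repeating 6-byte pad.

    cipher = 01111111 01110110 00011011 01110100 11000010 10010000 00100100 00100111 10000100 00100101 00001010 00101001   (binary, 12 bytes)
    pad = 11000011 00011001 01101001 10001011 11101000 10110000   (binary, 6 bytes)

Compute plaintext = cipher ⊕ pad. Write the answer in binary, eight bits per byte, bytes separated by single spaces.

10111100 01101111 01110010 11111111 00101010 00100000 11100111 00111110 11101101 10101110 11100010 10011001

The 6-byte key repeats, so the effective keystream is c3 19 69 8b e8 b0 c3 19 69 8b e8 b0.
byte 0: 7f xor c3 = bc
byte 1: 76 xor 19 = 6f
byte 2: 1b xor 69 = 72
byte 3: 74 xor 8b = ff
byte 4: c2 xor e8 = 2a
byte 5: 90 xor b0 = 20
byte 6: 24 xor c3 = e7
byte 7: 27 xor 19 = 3e
byte 8: 84 xor 69 = ed
byte 9: 25 xor 8b = ae
byte 10: 0a xor e8 = e2
byte 11: 29 xor b0 = 99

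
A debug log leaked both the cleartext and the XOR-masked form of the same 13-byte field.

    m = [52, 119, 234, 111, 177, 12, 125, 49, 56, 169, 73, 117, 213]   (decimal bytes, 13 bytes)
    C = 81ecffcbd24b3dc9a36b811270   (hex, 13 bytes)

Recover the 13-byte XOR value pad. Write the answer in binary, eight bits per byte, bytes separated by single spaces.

Since C = m ⊕ pad, XORing both sides with m gives pad = m ⊕ C.
34 XOR 81 = b5
77 XOR ec = 9b
ea XOR ff = 15
6f XOR cb = a4
b1 XOR d2 = 63
0c XOR 4b = 47
7d XOR 3d = 40
31 XOR c9 = f8
38 XOR a3 = 9b
a9 XOR 6b = c2
49 XOR 81 = c8
75 XOR 12 = 67
d5 XOR 70 = a5

10110101 10011011 00010101 10100100 01100011 01000111 01000000 11111000 10011011 11000010 11001000 01100111 10100101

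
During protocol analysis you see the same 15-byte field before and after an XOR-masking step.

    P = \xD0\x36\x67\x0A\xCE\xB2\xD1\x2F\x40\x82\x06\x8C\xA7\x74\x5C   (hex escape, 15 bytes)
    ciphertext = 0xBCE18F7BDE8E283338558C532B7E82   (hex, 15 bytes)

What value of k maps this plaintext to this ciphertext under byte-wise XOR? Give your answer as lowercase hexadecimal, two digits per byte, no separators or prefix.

6cd7e871103cf91c78d78adf8c0ade

Since ciphertext = P ⊕ k, XORing both sides with P gives k = P ⊕ ciphertext.
byte 0: d0 ⊕ bc = 6c
byte 1: 36 ⊕ e1 = d7
byte 2: 67 ⊕ 8f = e8
byte 3: 0a ⊕ 7b = 71
byte 4: ce ⊕ de = 10
byte 5: b2 ⊕ 8e = 3c
byte 6: d1 ⊕ 28 = f9
byte 7: 2f ⊕ 33 = 1c
byte 8: 40 ⊕ 38 = 78
byte 9: 82 ⊕ 55 = d7
byte 10: 06 ⊕ 8c = 8a
byte 11: 8c ⊕ 53 = df
byte 12: a7 ⊕ 2b = 8c
byte 13: 74 ⊕ 7e = 0a
byte 14: 5c ⊕ 82 = de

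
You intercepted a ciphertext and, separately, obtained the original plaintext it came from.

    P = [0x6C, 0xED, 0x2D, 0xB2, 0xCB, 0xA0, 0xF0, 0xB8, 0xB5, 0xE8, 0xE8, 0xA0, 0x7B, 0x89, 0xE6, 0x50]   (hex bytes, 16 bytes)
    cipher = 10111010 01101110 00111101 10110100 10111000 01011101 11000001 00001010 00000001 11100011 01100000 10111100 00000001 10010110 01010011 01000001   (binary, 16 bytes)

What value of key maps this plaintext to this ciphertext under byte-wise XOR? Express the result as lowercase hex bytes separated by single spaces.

Since cipher = P ⊕ key, XORing both sides with P gives key = P ⊕ cipher.
6c ⊕ ba = d6
ed ⊕ 6e = 83
2d ⊕ 3d = 10
b2 ⊕ b4 = 06
cb ⊕ b8 = 73
a0 ⊕ 5d = fd
f0 ⊕ c1 = 31
b8 ⊕ 0a = b2
b5 ⊕ 01 = b4
e8 ⊕ e3 = 0b
e8 ⊕ 60 = 88
a0 ⊕ bc = 1c
7b ⊕ 01 = 7a
89 ⊕ 96 = 1f
e6 ⊕ 53 = b5
50 ⊕ 41 = 11

d6 83 10 06 73 fd 31 b2 b4 0b 88 1c 7a 1f b5 11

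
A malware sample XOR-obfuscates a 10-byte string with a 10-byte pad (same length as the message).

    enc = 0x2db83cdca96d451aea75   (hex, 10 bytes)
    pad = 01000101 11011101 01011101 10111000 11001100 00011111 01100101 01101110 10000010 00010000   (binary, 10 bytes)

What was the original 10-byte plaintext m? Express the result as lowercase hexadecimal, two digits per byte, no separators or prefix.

68656164657220746865

00101101 xor 01000101 = 01101000
10111000 xor 11011101 = 01100101
00111100 xor 01011101 = 01100001
11011100 xor 10111000 = 01100100
10101001 xor 11001100 = 01100101
01101101 xor 00011111 = 01110010
01000101 xor 01100101 = 00100000
00011010 xor 01101110 = 01110100
11101010 xor 10000010 = 01101000
01110101 xor 00010000 = 01100101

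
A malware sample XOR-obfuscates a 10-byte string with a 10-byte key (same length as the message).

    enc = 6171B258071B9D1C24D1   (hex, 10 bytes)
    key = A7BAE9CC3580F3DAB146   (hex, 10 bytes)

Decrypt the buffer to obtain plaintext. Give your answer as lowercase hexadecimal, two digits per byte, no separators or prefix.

 97 ⊕ 167 = 198
113 ⊕ 186 = 203
178 ⊕ 233 =  91
 88 ⊕ 204 = 148
  7 ⊕  53 =  50
 27 ⊕ 128 = 155
157 ⊕ 243 = 110
 28 ⊕ 218 = 198
 36 ⊕ 177 = 149
209 ⊕  70 = 151

c6cb5b94329b6ec69597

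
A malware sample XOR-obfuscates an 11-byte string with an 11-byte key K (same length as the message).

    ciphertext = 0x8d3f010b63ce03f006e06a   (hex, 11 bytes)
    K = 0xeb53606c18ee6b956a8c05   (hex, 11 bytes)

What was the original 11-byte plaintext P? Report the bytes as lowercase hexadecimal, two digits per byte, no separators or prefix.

byte 0: 10001101 ⊕ 11101011 = 01100110
byte 1: 00111111 ⊕ 01010011 = 01101100
byte 2: 00000001 ⊕ 01100000 = 01100001
byte 3: 00001011 ⊕ 01101100 = 01100111
byte 4: 01100011 ⊕ 00011000 = 01111011
byte 5: 11001110 ⊕ 11101110 = 00100000
byte 6: 00000011 ⊕ 01101011 = 01101000
byte 7: 11110000 ⊕ 10010101 = 01100101
byte 8: 00000110 ⊕ 01101010 = 01101100
byte 9: 11100000 ⊕ 10001100 = 01101100
byte 10: 01101010 ⊕ 00000101 = 01101111

666c61677b2068656c6c6f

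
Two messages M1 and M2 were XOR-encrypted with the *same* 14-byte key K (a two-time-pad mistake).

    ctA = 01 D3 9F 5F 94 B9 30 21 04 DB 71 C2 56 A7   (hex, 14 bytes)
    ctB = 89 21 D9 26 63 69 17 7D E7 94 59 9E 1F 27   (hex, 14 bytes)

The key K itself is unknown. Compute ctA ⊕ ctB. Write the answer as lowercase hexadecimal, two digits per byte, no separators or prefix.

88f24679f7d0275ce34f285c4980

ctA ⊕ ctB = (M1 ⊕ K) ⊕ (M2 ⊕ K) = M1 ⊕ M2 — the shared key cancels under XOR.
byte 0:   1 XOR 137 = 136
byte 1: 211 XOR  33 = 242
byte 2: 159 XOR 217 =  70
byte 3:  95 XOR  38 = 121
byte 4: 148 XOR  99 = 247
byte 5: 185 XOR 105 = 208
byte 6:  48 XOR  23 =  39
byte 7:  33 XOR 125 =  92
byte 8:   4 XOR 231 = 227
byte 9: 219 XOR 148 =  79
byte 10: 113 XOR  89 =  40
byte 11: 194 XOR 158 =  92
byte 12:  86 XOR  31 =  73
byte 13: 167 XOR  39 = 128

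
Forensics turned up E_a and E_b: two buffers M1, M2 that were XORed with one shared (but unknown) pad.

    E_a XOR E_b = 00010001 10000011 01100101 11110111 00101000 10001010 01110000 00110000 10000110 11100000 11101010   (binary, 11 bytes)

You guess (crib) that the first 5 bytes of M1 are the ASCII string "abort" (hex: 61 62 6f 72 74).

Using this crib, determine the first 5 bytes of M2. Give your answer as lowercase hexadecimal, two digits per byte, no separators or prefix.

Since E_a ⊕ E_b = M1 ⊕ M2, XORing with the guessed M1 bytes yields the corresponding M2 bytes: M2 = (E_a ⊕ E_b) ⊕ M1.
 17 ^  97 = 112
131 ^  98 = 225
101 ^ 111 =  10
247 ^ 114 = 133
 40 ^ 116 =  92

70e10a855c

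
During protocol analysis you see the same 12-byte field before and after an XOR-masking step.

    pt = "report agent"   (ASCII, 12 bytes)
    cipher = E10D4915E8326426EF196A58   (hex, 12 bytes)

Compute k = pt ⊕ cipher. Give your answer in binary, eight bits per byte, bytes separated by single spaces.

Since cipher = pt ⊕ k, XORing both sides with pt gives k = pt ⊕ cipher.
114 ⊕ 225 = 147
101 ⊕  13 = 104
112 ⊕  73 =  57
111 ⊕  21 = 122
114 ⊕ 232 = 154
116 ⊕  50 =  70
 32 ⊕ 100 =  68
 97 ⊕  38 =  71
103 ⊕ 239 = 136
101 ⊕  25 = 124
110 ⊕ 106 =   4
116 ⊕  88 =  44

10010011 01101000 00111001 01111010 10011010 01000110 01000100 01000111 10001000 01111100 00000100 00101100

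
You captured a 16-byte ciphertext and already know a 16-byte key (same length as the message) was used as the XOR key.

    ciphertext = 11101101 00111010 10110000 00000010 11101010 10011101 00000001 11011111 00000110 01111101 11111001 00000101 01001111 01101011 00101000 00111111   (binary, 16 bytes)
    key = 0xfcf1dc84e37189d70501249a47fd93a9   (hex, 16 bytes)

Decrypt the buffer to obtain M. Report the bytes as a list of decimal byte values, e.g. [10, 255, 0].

ed ⊕ fc = 11
3a ⊕ f1 = cb
b0 ⊕ dc = 6c
02 ⊕ 84 = 86
ea ⊕ e3 = 09
9d ⊕ 71 = ec
01 ⊕ 89 = 88
df ⊕ d7 = 08
06 ⊕ 05 = 03
7d ⊕ 01 = 7c
f9 ⊕ 24 = dd
05 ⊕ 9a = 9f
4f ⊕ 47 = 08
6b ⊕ fd = 96
28 ⊕ 93 = bb
3f ⊕ a9 = 96

[17, 203, 108, 134, 9, 236, 136, 8, 3, 124, 221, 159, 8, 150, 187, 150]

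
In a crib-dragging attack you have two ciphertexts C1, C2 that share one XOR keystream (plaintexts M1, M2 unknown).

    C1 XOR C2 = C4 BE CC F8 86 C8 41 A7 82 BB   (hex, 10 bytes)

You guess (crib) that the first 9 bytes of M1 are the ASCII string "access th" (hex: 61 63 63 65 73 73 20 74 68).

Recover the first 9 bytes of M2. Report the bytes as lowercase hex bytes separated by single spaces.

a5 dd af 9d f5 bb 61 d3 ea

Since C1 ⊕ C2 = M1 ⊕ M2, XORing with the guessed M1 bytes yields the corresponding M2 bytes: M2 = (C1 ⊕ C2) ⊕ M1.
byte 0: 11000100 xor 01100001 = 10100101
byte 1: 10111110 xor 01100011 = 11011101
byte 2: 11001100 xor 01100011 = 10101111
byte 3: 11111000 xor 01100101 = 10011101
byte 4: 10000110 xor 01110011 = 11110101
byte 5: 11001000 xor 01110011 = 10111011
byte 6: 01000001 xor 00100000 = 01100001
byte 7: 10100111 xor 01110100 = 11010011
byte 8: 10000010 xor 01101000 = 11101010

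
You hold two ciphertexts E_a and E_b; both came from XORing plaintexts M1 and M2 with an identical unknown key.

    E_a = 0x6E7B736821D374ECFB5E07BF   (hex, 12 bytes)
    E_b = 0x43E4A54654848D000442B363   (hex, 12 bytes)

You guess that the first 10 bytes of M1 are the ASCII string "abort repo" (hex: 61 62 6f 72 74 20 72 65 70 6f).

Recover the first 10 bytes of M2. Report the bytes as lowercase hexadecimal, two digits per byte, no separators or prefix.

4cfdb95c01778b898f73

First, E_a ⊕ E_b = (M1 ⊕ K) ⊕ (M2 ⊕ K) = M1 ⊕ M2, so the key drops out. Then M2 = (M1 ⊕ M2) ⊕ M1 over the first 10 bytes.
byte 0: (6e xor 43) xor 61 = 2d xor 61 = 4c
byte 1: (7b xor e4) xor 62 = 9f xor 62 = fd
byte 2: (73 xor a5) xor 6f = d6 xor 6f = b9
byte 3: (68 xor 46) xor 72 = 2e xor 72 = 5c
byte 4: (21 xor 54) xor 74 = 75 xor 74 = 01
byte 5: (d3 xor 84) xor 20 = 57 xor 20 = 77
byte 6: (74 xor 8d) xor 72 = f9 xor 72 = 8b
byte 7: (ec xor 00) xor 65 = ec xor 65 = 89
byte 8: (fb xor 04) xor 70 = ff xor 70 = 8f
byte 9: (5e xor 42) xor 6f = 1c xor 6f = 73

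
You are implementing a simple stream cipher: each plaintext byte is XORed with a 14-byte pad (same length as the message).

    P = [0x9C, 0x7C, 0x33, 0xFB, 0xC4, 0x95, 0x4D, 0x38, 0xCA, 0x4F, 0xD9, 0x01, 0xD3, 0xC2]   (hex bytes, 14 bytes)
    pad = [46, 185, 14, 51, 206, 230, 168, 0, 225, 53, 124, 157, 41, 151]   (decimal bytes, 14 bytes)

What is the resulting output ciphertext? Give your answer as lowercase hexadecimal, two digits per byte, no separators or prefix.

b2c53dc80a73e5382b7aa59cfa55

10011100 xor 00101110 = 10110010
01111100 xor 10111001 = 11000101
00110011 xor 00001110 = 00111101
11111011 xor 00110011 = 11001000
11000100 xor 11001110 = 00001010
10010101 xor 11100110 = 01110011
01001101 xor 10101000 = 11100101
00111000 xor 00000000 = 00111000
11001010 xor 11100001 = 00101011
01001111 xor 00110101 = 01111010
11011001 xor 01111100 = 10100101
00000001 xor 10011101 = 10011100
11010011 xor 00101001 = 11111010
11000010 xor 10010111 = 01010101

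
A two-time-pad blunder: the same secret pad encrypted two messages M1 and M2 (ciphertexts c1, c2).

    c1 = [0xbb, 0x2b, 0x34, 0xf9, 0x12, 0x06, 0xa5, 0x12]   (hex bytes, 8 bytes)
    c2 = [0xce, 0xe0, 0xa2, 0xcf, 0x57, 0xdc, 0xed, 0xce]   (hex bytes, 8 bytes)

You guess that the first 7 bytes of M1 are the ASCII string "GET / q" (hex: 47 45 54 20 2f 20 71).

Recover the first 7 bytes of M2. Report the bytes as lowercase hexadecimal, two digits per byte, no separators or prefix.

328ec2166afa39

First, c1 ⊕ c2 = (M1 ⊕ K) ⊕ (M2 ⊕ K) = M1 ⊕ M2, so the key drops out. Then M2 = (M1 ⊕ M2) ⊕ M1 over the first 7 bytes.
byte 0: (bb xor ce) xor 47 = 75 xor 47 = 32
byte 1: (2b xor e0) xor 45 = cb xor 45 = 8e
byte 2: (34 xor a2) xor 54 = 96 xor 54 = c2
byte 3: (f9 xor cf) xor 20 = 36 xor 20 = 16
byte 4: (12 xor 57) xor 2f = 45 xor 2f = 6a
byte 5: (06 xor dc) xor 20 = da xor 20 = fa
byte 6: (a5 xor ed) xor 71 = 48 xor 71 = 39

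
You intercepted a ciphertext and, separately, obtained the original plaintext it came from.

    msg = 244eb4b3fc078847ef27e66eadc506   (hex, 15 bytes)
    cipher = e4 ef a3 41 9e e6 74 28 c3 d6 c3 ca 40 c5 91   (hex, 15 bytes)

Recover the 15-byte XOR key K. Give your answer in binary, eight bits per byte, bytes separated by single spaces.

Since cipher = msg ⊕ K, XORing both sides with msg gives K = msg ⊕ cipher.
 36 ^ 228 = 192
 78 ^ 239 = 161
180 ^ 163 =  23
179 ^  65 = 242
252 ^ 158 =  98
  7 ^ 230 = 225
136 ^ 116 = 252
 71 ^  40 = 111
239 ^ 195 =  44
 39 ^ 214 = 241
230 ^ 195 =  37
110 ^ 202 = 164
173 ^  64 = 237
197 ^ 197 =   0
  6 ^ 145 = 151

11000000 10100001 00010111 11110010 01100010 11100001 11111100 01101111 00101100 11110001 00100101 10100100 11101101 00000000 10010111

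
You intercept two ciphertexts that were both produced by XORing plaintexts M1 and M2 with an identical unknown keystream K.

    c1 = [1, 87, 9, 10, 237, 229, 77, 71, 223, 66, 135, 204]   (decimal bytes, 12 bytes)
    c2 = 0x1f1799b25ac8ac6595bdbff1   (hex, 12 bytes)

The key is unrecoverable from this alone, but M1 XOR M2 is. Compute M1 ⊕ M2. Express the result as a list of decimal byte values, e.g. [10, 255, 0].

[30, 64, 144, 184, 183, 45, 225, 34, 74, 255, 56, 61]

c1 ⊕ c2 = (M1 ⊕ K) ⊕ (M2 ⊕ K) = M1 ⊕ M2 — the shared key cancels under XOR.
01 XOR 1f = 1e
57 XOR 17 = 40
09 XOR 99 = 90
0a XOR b2 = b8
ed XOR 5a = b7
e5 XOR c8 = 2d
4d XOR ac = e1
47 XOR 65 = 22
df XOR 95 = 4a
42 XOR bd = ff
87 XOR bf = 38
cc XOR f1 = 3d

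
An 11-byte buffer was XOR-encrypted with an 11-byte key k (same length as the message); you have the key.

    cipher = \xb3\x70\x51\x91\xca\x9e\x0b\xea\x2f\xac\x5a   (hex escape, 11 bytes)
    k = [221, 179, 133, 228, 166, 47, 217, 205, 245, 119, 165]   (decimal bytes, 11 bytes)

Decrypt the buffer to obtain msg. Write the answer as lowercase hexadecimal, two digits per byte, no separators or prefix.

XOR is its own inverse, so applying the key byte-wise gives the result directly.
b3 ⊕ dd = 6e
70 ⊕ b3 = c3
51 ⊕ 85 = d4
91 ⊕ e4 = 75
ca ⊕ a6 = 6c
9e ⊕ 2f = b1
0b ⊕ d9 = d2
ea ⊕ cd = 27
2f ⊕ f5 = da
ac ⊕ 77 = db
5a ⊕ a5 = ff

6ec3d4756cb1d227dadbff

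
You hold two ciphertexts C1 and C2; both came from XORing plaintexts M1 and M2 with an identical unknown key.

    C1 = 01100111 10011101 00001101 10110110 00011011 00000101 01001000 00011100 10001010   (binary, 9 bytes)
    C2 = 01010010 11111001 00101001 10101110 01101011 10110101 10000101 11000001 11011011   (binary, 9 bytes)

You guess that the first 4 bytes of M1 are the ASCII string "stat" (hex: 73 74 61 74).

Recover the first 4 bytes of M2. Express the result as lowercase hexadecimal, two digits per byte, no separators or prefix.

4610456c

First, C1 ⊕ C2 = (M1 ⊕ K) ⊕ (M2 ⊕ K) = M1 ⊕ M2, so the key drops out. Then M2 = (M1 ⊕ M2) ⊕ M1 over the first 4 bytes.
byte 0: (67 ⊕ 52) ⊕ 73 = 35 ⊕ 73 = 46
byte 1: (9d ⊕ f9) ⊕ 74 = 64 ⊕ 74 = 10
byte 2: (0d ⊕ 29) ⊕ 61 = 24 ⊕ 61 = 45
byte 3: (b6 ⊕ ae) ⊕ 74 = 18 ⊕ 74 = 6c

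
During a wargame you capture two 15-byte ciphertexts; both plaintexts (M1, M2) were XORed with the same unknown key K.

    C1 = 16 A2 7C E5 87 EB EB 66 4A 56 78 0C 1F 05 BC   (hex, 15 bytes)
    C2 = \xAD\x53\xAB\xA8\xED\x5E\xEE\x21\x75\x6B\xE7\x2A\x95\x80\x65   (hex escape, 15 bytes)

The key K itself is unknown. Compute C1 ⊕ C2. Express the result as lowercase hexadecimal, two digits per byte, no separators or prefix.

C1 ⊕ C2 = (M1 ⊕ K) ⊕ (M2 ⊕ K) = M1 ⊕ M2 — the shared key cancels under XOR.
16 xor ad = bb
a2 xor 53 = f1
7c xor ab = d7
e5 xor a8 = 4d
87 xor ed = 6a
eb xor 5e = b5
eb xor ee = 05
66 xor 21 = 47
4a xor 75 = 3f
56 xor 6b = 3d
78 xor e7 = 9f
0c xor 2a = 26
1f xor 95 = 8a
05 xor 80 = 85
bc xor 65 = d9

bbf1d74d6ab505473f3d9f268a85d9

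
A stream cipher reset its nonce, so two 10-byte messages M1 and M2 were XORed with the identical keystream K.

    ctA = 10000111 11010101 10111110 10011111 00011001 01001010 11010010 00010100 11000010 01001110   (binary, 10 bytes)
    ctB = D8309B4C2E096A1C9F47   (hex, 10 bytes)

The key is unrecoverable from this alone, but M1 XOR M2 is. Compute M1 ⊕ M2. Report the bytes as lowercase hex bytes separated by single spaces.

ctA ⊕ ctB = (M1 ⊕ K) ⊕ (M2 ⊕ K) = M1 ⊕ M2 — the shared key cancels under XOR.
135 ^ 216 =  95
213 ^  48 = 229
190 ^ 155 =  37
159 ^  76 = 211
 25 ^  46 =  55
 74 ^   9 =  67
210 ^ 106 = 184
 20 ^  28 =   8
194 ^ 159 =  93
 78 ^  71 =   9

5f e5 25 d3 37 43 b8 08 5d 09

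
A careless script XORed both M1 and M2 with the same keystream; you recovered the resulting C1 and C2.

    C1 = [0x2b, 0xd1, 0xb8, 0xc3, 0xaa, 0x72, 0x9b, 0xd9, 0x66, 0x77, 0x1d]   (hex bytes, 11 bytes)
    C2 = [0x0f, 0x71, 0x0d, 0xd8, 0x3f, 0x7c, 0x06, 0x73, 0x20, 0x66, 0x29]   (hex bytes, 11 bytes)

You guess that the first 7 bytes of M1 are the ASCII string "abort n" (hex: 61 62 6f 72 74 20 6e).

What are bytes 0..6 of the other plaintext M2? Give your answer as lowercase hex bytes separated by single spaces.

45 c2 da 69 e1 2e f3

First, C1 ⊕ C2 = (M1 ⊕ K) ⊕ (M2 ⊕ K) = M1 ⊕ M2, so the key drops out. Then M2 = (M1 ⊕ M2) ⊕ M1 over the first 7 bytes.
byte 0: (2b xor 0f) xor 61 = 24 xor 61 = 45
byte 1: (d1 xor 71) xor 62 = a0 xor 62 = c2
byte 2: (b8 xor 0d) xor 6f = b5 xor 6f = da
byte 3: (c3 xor d8) xor 72 = 1b xor 72 = 69
byte 4: (aa xor 3f) xor 74 = 95 xor 74 = e1
byte 5: (72 xor 7c) xor 20 = 0e xor 20 = 2e
byte 6: (9b xor 06) xor 6e = 9d xor 6e = f3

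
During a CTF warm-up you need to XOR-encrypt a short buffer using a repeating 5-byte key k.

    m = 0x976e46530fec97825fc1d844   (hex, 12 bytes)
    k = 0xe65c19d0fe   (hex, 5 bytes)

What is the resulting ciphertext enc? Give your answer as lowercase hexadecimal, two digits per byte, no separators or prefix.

The 5-byte key repeats, so the effective keystream is e6 5c 19 d0 fe e6 5c 19 d0 fe e6 5c.
byte 0: 97 ⊕ e6 = 71
byte 1: 6e ⊕ 5c = 32
byte 2: 46 ⊕ 19 = 5f
byte 3: 53 ⊕ d0 = 83
byte 4: 0f ⊕ fe = f1
byte 5: ec ⊕ e6 = 0a
byte 6: 97 ⊕ 5c = cb
byte 7: 82 ⊕ 19 = 9b
byte 8: 5f ⊕ d0 = 8f
byte 9: c1 ⊕ fe = 3f
byte 10: d8 ⊕ e6 = 3e
byte 11: 44 ⊕ 5c = 18

71325f83f10acb9b8f3f3e18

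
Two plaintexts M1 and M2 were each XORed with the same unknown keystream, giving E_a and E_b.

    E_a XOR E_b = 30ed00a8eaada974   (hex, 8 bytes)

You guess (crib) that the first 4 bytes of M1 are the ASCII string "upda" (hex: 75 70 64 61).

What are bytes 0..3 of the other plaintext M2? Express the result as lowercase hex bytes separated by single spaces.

45 9d 64 c9

Since E_a ⊕ E_b = M1 ⊕ M2, XORing with the guessed M1 bytes yields the corresponding M2 bytes: M2 = (E_a ⊕ E_b) ⊕ M1.
byte 0: 30 xor 75 = 45
byte 1: ed xor 70 = 9d
byte 2: 00 xor 64 = 64
byte 3: a8 xor 61 = c9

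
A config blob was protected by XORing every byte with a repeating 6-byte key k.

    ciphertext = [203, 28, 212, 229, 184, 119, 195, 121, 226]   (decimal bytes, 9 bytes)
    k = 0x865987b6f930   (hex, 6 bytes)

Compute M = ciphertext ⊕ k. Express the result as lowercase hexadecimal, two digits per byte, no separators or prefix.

4d4553534147452065

The 6-byte key repeats, so the effective keystream is 86 59 87 b6 f9 30 86 59 87.
byte 0: 11001011 XOR 10000110 = 01001101
byte 1: 00011100 XOR 01011001 = 01000101
byte 2: 11010100 XOR 10000111 = 01010011
byte 3: 11100101 XOR 10110110 = 01010011
byte 4: 10111000 XOR 11111001 = 01000001
byte 5: 01110111 XOR 00110000 = 01000111
byte 6: 11000011 XOR 10000110 = 01000101
byte 7: 01111001 XOR 01011001 = 00100000
byte 8: 11100010 XOR 10000111 = 01100101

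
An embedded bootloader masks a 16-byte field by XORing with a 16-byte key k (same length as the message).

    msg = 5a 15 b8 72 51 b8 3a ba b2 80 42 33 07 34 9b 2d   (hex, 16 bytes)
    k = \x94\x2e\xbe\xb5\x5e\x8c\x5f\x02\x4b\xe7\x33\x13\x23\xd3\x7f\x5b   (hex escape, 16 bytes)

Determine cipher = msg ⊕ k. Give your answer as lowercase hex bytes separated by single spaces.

5a XOR 94 = ce
15 XOR 2e = 3b
b8 XOR be = 06
72 XOR b5 = c7
51 XOR 5e = 0f
b8 XOR 8c = 34
3a XOR 5f = 65
ba XOR 02 = b8
b2 XOR 4b = f9
80 XOR e7 = 67
42 XOR 33 = 71
33 XOR 13 = 20
07 XOR 23 = 24
34 XOR d3 = e7
9b XOR 7f = e4
2d XOR 5b = 76

ce 3b 06 c7 0f 34 65 b8 f9 67 71 20 24 e7 e4 76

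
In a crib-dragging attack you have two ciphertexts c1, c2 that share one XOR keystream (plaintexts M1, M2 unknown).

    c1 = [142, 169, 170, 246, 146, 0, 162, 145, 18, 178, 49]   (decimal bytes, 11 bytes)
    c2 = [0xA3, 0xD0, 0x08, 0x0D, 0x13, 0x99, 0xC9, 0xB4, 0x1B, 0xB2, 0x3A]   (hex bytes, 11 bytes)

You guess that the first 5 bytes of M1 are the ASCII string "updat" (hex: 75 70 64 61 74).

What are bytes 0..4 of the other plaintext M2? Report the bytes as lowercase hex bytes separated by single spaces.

58 09 c6 9a f5

First, c1 ⊕ c2 = (M1 ⊕ K) ⊕ (M2 ⊕ K) = M1 ⊕ M2, so the key drops out. Then M2 = (M1 ⊕ M2) ⊕ M1 over the first 5 bytes.
byte 0: (8e ^ a3) ^ 75 = 2d ^ 75 = 58
byte 1: (a9 ^ d0) ^ 70 = 79 ^ 70 = 09
byte 2: (aa ^ 08) ^ 64 = a2 ^ 64 = c6
byte 3: (f6 ^ 0d) ^ 61 = fb ^ 61 = 9a
byte 4: (92 ^ 13) ^ 74 = 81 ^ 74 = f5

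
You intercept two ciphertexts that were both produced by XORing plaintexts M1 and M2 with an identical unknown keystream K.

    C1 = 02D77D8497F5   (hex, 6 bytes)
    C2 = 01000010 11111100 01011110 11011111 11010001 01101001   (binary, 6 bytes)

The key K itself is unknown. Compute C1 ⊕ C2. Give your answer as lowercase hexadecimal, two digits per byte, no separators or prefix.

C1 ⊕ C2 = (M1 ⊕ K) ⊕ (M2 ⊕ K) = M1 ⊕ M2 — the shared key cancels under XOR.
00000010 XOR 01000010 = 01000000
11010111 XOR 11111100 = 00101011
01111101 XOR 01011110 = 00100011
10000100 XOR 11011111 = 01011011
10010111 XOR 11010001 = 01000110
11110101 XOR 01101001 = 10011100

402b235b469c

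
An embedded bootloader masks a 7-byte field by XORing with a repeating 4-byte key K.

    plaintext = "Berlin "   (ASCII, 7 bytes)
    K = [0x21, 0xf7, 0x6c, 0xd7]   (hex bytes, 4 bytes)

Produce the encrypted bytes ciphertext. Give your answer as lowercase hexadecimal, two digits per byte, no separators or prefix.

63921ebb48994c

The 4-byte key repeats, so the effective keystream is 21 f7 6c d7 21 f7 6c.
byte 0: 42 ^ 21 = 63
byte 1: 65 ^ f7 = 92
byte 2: 72 ^ 6c = 1e
byte 3: 6c ^ d7 = bb
byte 4: 69 ^ 21 = 48
byte 5: 6e ^ f7 = 99
byte 6: 20 ^ 6c = 4c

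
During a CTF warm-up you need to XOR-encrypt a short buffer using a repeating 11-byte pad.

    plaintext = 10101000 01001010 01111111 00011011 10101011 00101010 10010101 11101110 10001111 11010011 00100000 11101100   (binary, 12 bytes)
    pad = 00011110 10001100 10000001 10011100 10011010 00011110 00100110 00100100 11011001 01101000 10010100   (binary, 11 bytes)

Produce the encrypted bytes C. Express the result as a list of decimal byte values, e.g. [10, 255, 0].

The 11-byte key repeats, so the effective keystream is 1e 8c 81 9c 9a 1e 26 24 d9 68 94 1e.
byte 0: 10101000 xor 00011110 = 10110110
byte 1: 01001010 xor 10001100 = 11000110
byte 2: 01111111 xor 10000001 = 11111110
byte 3: 00011011 xor 10011100 = 10000111
byte 4: 10101011 xor 10011010 = 00110001
byte 5: 00101010 xor 00011110 = 00110100
byte 6: 10010101 xor 00100110 = 10110011
byte 7: 11101110 xor 00100100 = 11001010
byte 8: 10001111 xor 11011001 = 01010110
byte 9: 11010011 xor 01101000 = 10111011
byte 10: 00100000 xor 10010100 = 10110100
byte 11: 11101100 xor 00011110 = 11110010

[182, 198, 254, 135, 49, 52, 179, 202, 86, 187, 180, 242]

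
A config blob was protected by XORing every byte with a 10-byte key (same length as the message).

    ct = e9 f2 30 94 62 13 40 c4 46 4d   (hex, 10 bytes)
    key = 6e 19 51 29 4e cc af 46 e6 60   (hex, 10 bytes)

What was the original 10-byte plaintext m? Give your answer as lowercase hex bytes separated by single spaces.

11101001 XOR 01101110 = 10000111
11110010 XOR 00011001 = 11101011
00110000 XOR 01010001 = 01100001
10010100 XOR 00101001 = 10111101
01100010 XOR 01001110 = 00101100
00010011 XOR 11001100 = 11011111
01000000 XOR 10101111 = 11101111
11000100 XOR 01000110 = 10000010
01000110 XOR 11100110 = 10100000
01001101 XOR 01100000 = 00101101

87 eb 61 bd 2c df ef 82 a0 2d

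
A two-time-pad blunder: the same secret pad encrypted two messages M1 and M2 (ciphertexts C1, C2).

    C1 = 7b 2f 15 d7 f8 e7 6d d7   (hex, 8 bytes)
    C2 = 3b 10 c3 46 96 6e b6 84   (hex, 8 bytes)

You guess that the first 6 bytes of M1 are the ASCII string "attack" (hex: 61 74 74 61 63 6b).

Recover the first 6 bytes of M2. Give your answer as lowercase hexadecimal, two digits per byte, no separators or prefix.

214ba2f00de2

First, C1 ⊕ C2 = (M1 ⊕ K) ⊕ (M2 ⊕ K) = M1 ⊕ M2, so the key drops out. Then M2 = (M1 ⊕ M2) ⊕ M1 over the first 6 bytes.
byte 0: (7b ⊕ 3b) ⊕ 61 = 40 ⊕ 61 = 21
byte 1: (2f ⊕ 10) ⊕ 74 = 3f ⊕ 74 = 4b
byte 2: (15 ⊕ c3) ⊕ 74 = d6 ⊕ 74 = a2
byte 3: (d7 ⊕ 46) ⊕ 61 = 91 ⊕ 61 = f0
byte 4: (f8 ⊕ 96) ⊕ 63 = 6e ⊕ 63 = 0d
byte 5: (e7 ⊕ 6e) ⊕ 6b = 89 ⊕ 6b = e2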